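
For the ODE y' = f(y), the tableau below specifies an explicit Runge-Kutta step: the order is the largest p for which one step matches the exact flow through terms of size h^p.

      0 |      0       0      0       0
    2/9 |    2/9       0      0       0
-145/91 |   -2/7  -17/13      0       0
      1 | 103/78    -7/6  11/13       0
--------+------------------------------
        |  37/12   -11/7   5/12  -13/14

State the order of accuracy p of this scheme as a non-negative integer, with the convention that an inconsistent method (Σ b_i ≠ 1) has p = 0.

1

b = (37/12, -11/7, 5/12, -13/14)
c = (0, 2/9, -145/91, 1)
Ac = (0, 0, -34/117, -51346/31941)
Σ b_i: 37/12·1 + (-11/7)·1 + 5/12·1 + (-13/14)·1 = 1 ✓
b·c: (-11/7)·2/9 + 5/12·(-145/91) + (-13/14)·1 = -6361/3276 ≠ 1/2 ⇒ order 1.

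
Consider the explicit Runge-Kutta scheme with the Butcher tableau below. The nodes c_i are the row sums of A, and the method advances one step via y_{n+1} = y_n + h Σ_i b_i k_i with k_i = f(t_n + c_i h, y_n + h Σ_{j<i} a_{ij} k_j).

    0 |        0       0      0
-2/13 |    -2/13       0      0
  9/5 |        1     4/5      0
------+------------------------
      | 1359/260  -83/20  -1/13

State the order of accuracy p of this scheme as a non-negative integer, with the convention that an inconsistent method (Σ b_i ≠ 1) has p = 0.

b = (1359/260, -83/20, -1/13)
c = (0, -2/13, 9/5)
Ac = (0, 0, -8/65)
Σ b_i: 1359/260·1 + (-83/20)·1 + (-1/13)·1 = 1 ✓
b·c: (-83/20)·(-2/13) + (-1/13)·9/5 = 1/2 ✓
b·c²: (-83/20)·4/169 + (-1/13)·81/25 = -1468/4225 ≠ 1/3 ⇒ order 2.
b·Ac: (-1/13)·(-8/65) = 8/845 ≠ 1/6

2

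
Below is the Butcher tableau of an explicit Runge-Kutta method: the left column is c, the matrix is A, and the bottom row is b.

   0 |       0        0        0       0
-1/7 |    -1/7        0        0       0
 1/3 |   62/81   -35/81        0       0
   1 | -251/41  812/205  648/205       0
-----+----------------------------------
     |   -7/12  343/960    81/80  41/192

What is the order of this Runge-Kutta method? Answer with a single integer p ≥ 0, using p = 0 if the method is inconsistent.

4

b = (-7/12, 343/960, 81/80, 41/192)
c = (0, -1/7, 1/3, 1)
Ac = (0, 0, 5/81, 20/41)
Σ b_i: (-7/12)·1 + 343/960·1 + 81/80·1 + 41/192·1 = 1 ✓
b·c: 343/960·(-1/7) + 81/80·1/3 + 41/192·1 = 1/2 ✓
b·c²: 343/960·1/49 + 81/80·1/9 + 41/192·1 = 1/3 ✓
b·Ac: 81/80·5/81 + 41/192·20/41 = 1/6 ✓
b·c³: 343/960·(-1/343) + 81/80·1/27 + 41/192·1 = 1/4 ✓
b·(c∘Ac): 81/80·5/243 + 41/192·20/41 = 1/8 ✓
b·Ac²: 81/80·(-5/567) + 41/192·124/287 = 1/12 ✓
b·A²c: 41/192·8/41 = 1/24 ✓; 4 stages ⇒ order 4.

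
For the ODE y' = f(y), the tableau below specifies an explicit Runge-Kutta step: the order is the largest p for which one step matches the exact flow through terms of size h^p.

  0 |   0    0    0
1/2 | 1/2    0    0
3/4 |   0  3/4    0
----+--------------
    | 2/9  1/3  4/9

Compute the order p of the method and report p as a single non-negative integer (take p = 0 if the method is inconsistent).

b = (2/9, 1/3, 4/9)
c = (0, 1/2, 3/4)
Ac = (0, 0, 3/8)
Σ b_i: 2/9·1 + 1/3·1 + 4/9·1 = 1 ✓
b·c: 1/3·1/2 + 4/9·3/4 = 1/2 ✓
b·c²: 1/3·1/4 + 4/9·9/16 = 1/3 ✓
b·Ac: 4/9·3/8 = 1/6 ✓; 3 stages ⇒ order 3.

3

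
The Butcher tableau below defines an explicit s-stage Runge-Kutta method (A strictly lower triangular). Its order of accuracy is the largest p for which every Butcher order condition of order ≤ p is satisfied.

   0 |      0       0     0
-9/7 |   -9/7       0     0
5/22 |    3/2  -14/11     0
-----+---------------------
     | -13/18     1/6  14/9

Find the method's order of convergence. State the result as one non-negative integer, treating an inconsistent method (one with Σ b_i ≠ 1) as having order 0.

b = (-13/18, 1/6, 14/9)
c = (0, -9/7, 5/22)
Ac = (0, 0, 18/11)
Σ b_i: (-13/18)·1 + 1/6·1 + 14/9·1 = 1 ✓
b·c: 1/6·(-9/7) + 14/9·5/22 = 193/1386 ≠ 1/2 ⇒ order 1.

1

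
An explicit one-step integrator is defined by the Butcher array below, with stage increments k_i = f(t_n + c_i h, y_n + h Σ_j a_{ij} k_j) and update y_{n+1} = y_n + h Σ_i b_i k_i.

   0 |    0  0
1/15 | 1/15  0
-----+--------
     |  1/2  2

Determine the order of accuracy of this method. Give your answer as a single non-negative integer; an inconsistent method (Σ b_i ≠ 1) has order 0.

0

b = (1/2, 2)
c = (0, 1/15)
Σ b_i: 1/2·1 + 2·1 = 5/2 ≠ 1 ⇒ order 0.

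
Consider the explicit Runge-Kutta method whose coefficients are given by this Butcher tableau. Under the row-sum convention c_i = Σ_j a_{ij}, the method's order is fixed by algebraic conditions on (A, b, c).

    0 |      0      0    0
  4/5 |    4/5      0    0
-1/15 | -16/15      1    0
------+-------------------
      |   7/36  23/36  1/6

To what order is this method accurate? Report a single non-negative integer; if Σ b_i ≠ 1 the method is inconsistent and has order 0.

b = (7/36, 23/36, 1/6)
c = (0, 4/5, -1/15)
Ac = (0, 0, 4/5)
Σ b_i: 7/36·1 + 23/36·1 + 1/6·1 = 1 ✓
b·c: 23/36·4/5 + 1/6·(-1/15) = 1/2 ✓
b·c²: 23/36·16/25 + 1/6·1/225 = 553/1350 ≠ 1/3 ⇒ order 2.
b·Ac: 1/6·4/5 = 2/15 ≠ 1/6

2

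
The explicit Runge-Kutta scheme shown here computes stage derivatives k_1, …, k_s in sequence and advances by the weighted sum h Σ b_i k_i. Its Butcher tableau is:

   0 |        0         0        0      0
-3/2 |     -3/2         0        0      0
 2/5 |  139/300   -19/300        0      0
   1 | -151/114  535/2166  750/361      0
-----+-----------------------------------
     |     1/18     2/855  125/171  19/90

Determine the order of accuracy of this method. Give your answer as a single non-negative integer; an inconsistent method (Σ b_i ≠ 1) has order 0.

4

b = (1/18, 2/855, 125/171, 19/90)
c = (0, -3/2, 2/5, 1)
Ac = (0, 0, 19/200, 35/76)
Σ b_i: 1/18·1 + 2/855·1 + 125/171·1 + 19/90·1 = 1 ✓
b·c: 2/855·(-3/2) + 125/171·2/5 + 19/90·1 = 1/2 ✓
b·c²: 2/855·9/4 + 125/171·4/25 + 19/90·1 = 1/3 ✓
b·Ac: 125/171·19/200 + 19/90·35/76 = 1/6 ✓
b·c³: 2/855·(-27/8) + 125/171·8/125 + 19/90·1 = 1/4 ✓
b·(c∘Ac): 125/171·19/500 + 19/90·35/76 = 1/8 ✓
b·Ac²: 125/171·(-57/400) + 19/90·135/152 = 1/12 ✓
b·A²c: 19/90·15/76 = 1/24 ✓; 4 stages ⇒ order 4.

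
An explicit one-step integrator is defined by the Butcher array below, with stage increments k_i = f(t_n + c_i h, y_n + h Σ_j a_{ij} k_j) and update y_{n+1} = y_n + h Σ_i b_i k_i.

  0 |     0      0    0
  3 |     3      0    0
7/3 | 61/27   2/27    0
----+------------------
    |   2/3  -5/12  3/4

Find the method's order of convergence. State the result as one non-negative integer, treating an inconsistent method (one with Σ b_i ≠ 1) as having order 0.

b = (2/3, -5/12, 3/4)
c = (0, 3, 7/3)
Ac = (0, 0, 2/9)
Σ b_i: 2/3·1 + (-5/12)·1 + 3/4·1 = 1 ✓
b·c: (-5/12)·3 + 3/4·7/3 = 1/2 ✓
b·c²: (-5/12)·9 + 3/4·49/9 = 1/3 ✓
b·Ac: 3/4·2/9 = 1/6 ✓; 3 stages ⇒ order 3.

3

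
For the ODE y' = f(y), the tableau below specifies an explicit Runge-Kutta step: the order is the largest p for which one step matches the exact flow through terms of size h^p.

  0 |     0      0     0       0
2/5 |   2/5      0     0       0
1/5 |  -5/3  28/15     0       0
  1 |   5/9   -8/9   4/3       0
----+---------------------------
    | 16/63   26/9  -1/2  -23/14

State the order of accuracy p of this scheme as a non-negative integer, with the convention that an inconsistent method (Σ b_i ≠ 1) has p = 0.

1

b = (16/63, 26/9, -1/2, -23/14)
c = (0, 2/5, 1/5, 1)
Ac = (0, 0, 56/75, -4/45)
Σ b_i: 16/63·1 + 26/9·1 + (-1/2)·1 + (-23/14)·1 = 1 ✓
b·c: 26/9·2/5 + (-1/2)·1/5 + (-23/14)·1 = -37/63 ≠ 1/2 ⇒ order 1.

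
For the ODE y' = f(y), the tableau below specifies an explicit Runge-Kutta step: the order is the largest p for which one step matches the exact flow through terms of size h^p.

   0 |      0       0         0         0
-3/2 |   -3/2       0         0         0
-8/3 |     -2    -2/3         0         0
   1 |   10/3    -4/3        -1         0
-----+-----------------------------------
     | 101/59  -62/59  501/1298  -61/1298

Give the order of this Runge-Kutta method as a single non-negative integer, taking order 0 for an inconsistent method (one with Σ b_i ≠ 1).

3

b = (101/59, -62/59, 501/1298, -61/1298)
c = (0, -3/2, -8/3, 1)
Ac = (0, 0, 1, 14/3)
Σ b_i: 101/59·1 + (-62/59)·1 + 501/1298·1 + (-61/1298)·1 = 1 ✓
b·c: (-62/59)·(-3/2) + 501/1298·(-8/3) + (-61/1298)·1 = 1/2 ✓
b·c²: (-62/59)·9/4 + 501/1298·64/9 + (-61/1298)·1 = 1/3 ✓
b·Ac: 501/1298·1 + (-61/1298)·14/3 = 1/6 ✓
b·c³: (-62/59)·(-27/8) + 501/1298·(-512/27) + (-61/1298)·1 = -8113/2124 ≠ 1/4 ⇒ order 3.
b·(c∘Ac): 501/1298·(-8/3) + (-61/1298)·14/3 = -221/177 ≠ 1/8
b·Ac²: 501/1298·(-3/2) + (-61/1298)·(-91/9) = -2425/23364 ≠ 1/12
b·A²c: (-61/1298)·(-1) = 61/1298 ≠ 1/24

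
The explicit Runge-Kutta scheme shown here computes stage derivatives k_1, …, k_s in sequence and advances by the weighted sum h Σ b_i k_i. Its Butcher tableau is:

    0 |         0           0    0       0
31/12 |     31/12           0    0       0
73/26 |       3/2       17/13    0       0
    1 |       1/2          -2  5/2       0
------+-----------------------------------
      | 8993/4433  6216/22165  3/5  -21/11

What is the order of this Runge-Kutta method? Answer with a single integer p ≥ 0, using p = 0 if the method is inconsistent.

b = (8993/4433, 6216/22165, 3/5, -21/11)
c = (0, 31/12, 73/26, 1)
Ac = (0, 0, 527/156, 289/156)
Σ b_i: 8993/4433·1 + 6216/22165·1 + 3/5·1 + (-21/11)·1 = 1 ✓
b·c: 6216/22165·31/12 + 3/5·73/26 + (-21/11)·1 = 1/2 ✓
b·c²: 6216/22165·961/144 + 3/5·5329/676 + (-21/11)·1 = 104677/22308 ≠ 1/3 ⇒ order 2.
b·Ac: 3/5·527/156 + (-21/11)·289/156 = -2159/1430 ≠ 1/6

2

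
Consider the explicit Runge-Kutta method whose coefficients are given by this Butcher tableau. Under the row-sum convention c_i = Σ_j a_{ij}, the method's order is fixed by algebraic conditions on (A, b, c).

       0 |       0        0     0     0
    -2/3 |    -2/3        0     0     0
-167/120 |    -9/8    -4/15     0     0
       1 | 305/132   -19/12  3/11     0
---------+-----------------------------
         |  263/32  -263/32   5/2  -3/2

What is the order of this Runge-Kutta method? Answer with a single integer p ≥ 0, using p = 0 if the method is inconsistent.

b = (263/32, -263/32, 5/2, -3/2)
c = (0, -2/3, -167/120, 1)
Ac = (0, 0, 8/45, 2677/3960)
Σ b_i: 263/32·1 + (-263/32)·1 + 5/2·1 + (-3/2)·1 = 1 ✓
b·c: (-263/32)·(-2/3) + 5/2·(-167/120) + (-3/2)·1 = 1/2 ✓
b·c²: (-263/32)·4/9 + 5/2·27889/14400 + (-3/2)·1 = -199/640 ≠ 1/3 ⇒ order 2.
b·Ac: 5/2·8/45 + (-3/2)·2677/3960 = -4511/7920 ≠ 1/6

2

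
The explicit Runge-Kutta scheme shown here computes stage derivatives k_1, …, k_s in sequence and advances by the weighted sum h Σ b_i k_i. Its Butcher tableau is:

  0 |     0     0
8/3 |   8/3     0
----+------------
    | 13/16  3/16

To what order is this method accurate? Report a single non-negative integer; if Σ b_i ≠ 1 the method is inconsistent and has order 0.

2

b = (13/16, 3/16)
c = (0, 8/3)
Σ b_i: 13/16·1 + 3/16·1 = 1 ✓
b·c: 3/16·8/3 = 1/2 ✓; 2 stages ⇒ order 2.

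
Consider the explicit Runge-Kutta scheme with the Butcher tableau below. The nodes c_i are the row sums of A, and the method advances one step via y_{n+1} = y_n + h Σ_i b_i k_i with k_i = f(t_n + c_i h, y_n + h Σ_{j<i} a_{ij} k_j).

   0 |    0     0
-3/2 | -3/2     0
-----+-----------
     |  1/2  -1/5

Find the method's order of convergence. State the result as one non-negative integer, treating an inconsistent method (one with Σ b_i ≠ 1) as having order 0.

b = (1/2, -1/5)
c = (0, -3/2)
Σ b_i: 1/2·1 + (-1/5)·1 = 3/10 ≠ 1 ⇒ order 0.

0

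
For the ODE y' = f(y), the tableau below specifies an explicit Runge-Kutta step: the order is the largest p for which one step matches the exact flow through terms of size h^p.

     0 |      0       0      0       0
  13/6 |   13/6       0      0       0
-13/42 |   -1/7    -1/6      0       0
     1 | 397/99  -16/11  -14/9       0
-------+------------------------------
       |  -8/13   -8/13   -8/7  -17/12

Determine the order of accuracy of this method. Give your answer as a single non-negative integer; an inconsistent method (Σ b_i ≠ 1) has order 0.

0

b = (-8/13, -8/13, -8/7, -17/12)
c = (0, 13/6, -13/42, 1)
Ac = (0, 0, -13/36, -793/297)
Σ b_i: (-8/13)·1 + (-8/13)·1 + (-8/7)·1 + (-17/12)·1 = -4139/1092 ≠ 1 ⇒ order 0.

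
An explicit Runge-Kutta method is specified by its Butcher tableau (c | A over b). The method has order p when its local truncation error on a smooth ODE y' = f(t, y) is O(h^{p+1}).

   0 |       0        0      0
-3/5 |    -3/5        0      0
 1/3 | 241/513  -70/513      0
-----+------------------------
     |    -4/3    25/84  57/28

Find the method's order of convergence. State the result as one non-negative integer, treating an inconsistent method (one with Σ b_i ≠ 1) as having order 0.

b = (-4/3, 25/84, 57/28)
c = (0, -3/5, 1/3)
Ac = (0, 0, 14/171)
Σ b_i: (-4/3)·1 + 25/84·1 + 57/28·1 = 1 ✓
b·c: 25/84·(-3/5) + 57/28·1/3 = 1/2 ✓
b·c²: 25/84·9/25 + 57/28·1/9 = 1/3 ✓
b·Ac: 57/28·14/171 = 1/6 ✓; 3 stages ⇒ order 3.

3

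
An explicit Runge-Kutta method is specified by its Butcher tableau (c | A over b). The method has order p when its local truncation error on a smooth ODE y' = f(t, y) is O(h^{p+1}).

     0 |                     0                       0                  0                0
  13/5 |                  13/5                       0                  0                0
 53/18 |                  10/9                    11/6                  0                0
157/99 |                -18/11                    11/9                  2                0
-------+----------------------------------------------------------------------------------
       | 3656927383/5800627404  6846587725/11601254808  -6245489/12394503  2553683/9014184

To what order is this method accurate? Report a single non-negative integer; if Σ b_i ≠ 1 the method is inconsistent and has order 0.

3

b = (3656927383/5800627404, 6846587725/11601254808, -6245489/12394503, 2553683/9014184)
c = (0, 13/5, 53/18, 157/99)
Ac = (0, 0, 143/30, 136/15)
Σ b_i: 3656927383/5800627404·1 + 6846587725/11601254808·1 + (-6245489/12394503)·1 + 2553683/9014184·1 = 1 ✓
b·c: 6846587725/11601254808·13/5 + (-6245489/12394503)·53/18 + 2553683/9014184·157/99 = 1/2 ✓
b·c²: 6846587725/11601254808·169/25 + (-6245489/12394503)·2809/324 + 2553683/9014184·24649/9801 = 1/3 ✓
b·Ac: (-6245489/12394503)·143/30 + 2553683/9014184·136/15 = 1/6 ✓
b·c³: 6846587725/11601254808·2197/125 + (-6245489/12394503)·148877/5832 + 2553683/9014184·3869893/970299 = -5409401952059/3975660782280 ≠ 1/4 ⇒ order 3.
b·(c∘Ac): (-6245489/12394503)·7579/540 + 2553683/9014184·21352/1485 = -1824676493/608457420 ≠ 1/8
b·Ac²: (-6245489/12394503)·1859/150 + 2553683/9014184·103687/4050 = 7359679753/7301489040 ≠ 1/12
b·A²c: 2553683/9014184·143/15 = 365176669/135212760 ≠ 1/24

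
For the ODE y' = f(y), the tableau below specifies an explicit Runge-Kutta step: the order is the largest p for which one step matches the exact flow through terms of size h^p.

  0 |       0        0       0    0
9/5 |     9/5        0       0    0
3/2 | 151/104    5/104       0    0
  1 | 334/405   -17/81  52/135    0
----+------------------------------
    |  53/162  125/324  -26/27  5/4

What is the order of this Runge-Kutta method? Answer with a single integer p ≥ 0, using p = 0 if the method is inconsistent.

b = (53/162, 125/324, -26/27, 5/4)
c = (0, 9/5, 3/2, 1)
Ac = (0, 0, 9/104, 1/5)
Σ b_i: 53/162·1 + 125/324·1 + (-26/27)·1 + 5/4·1 = 1 ✓
b·c: 125/324·9/5 + (-26/27)·3/2 + 5/4·1 = 1/2 ✓
b·c²: 125/324·81/25 + (-26/27)·9/4 + 5/4·1 = 1/3 ✓
b·Ac: (-26/27)·9/104 + 5/4·1/5 = 1/6 ✓
b·c³: 125/324·729/125 + (-26/27)·27/8 + 5/4·1 = 1/4 ✓
b·(c∘Ac): (-26/27)·27/208 + 5/4·1/5 = 1/8 ✓
b·Ac²: (-26/27)·81/520 + 5/4·14/75 = 1/12 ✓
b·A²c: 5/4·1/30 = 1/24 ✓; 4 stages ⇒ order 4.

4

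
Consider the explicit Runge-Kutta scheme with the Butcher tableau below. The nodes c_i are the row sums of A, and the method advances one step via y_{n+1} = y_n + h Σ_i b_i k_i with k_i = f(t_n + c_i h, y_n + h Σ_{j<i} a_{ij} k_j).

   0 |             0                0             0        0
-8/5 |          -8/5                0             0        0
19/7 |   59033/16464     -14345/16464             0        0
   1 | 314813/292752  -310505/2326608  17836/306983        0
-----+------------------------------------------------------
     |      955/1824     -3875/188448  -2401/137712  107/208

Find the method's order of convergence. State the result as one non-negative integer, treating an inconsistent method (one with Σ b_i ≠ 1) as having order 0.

4

b = (955/1824, -3875/188448, -2401/137712, 107/208)
c = (0, -8/5, 19/7, 1)
Ac = (0, 0, 2869/2058, 715/1926)
Σ b_i: 955/1824·1 + (-3875/188448)·1 + (-2401/137712)·1 + 107/208·1 = 1 ✓
b·c: (-3875/188448)·(-8/5) + (-2401/137712)·19/7 + 107/208·1 = 1/2 ✓
b·c²: (-3875/188448)·64/25 + (-2401/137712)·361/49 + 107/208·1 = 1/3 ✓
b·Ac: (-2401/137712)·2869/2058 + 107/208·715/1926 = 1/6 ✓
b·c³: (-3875/188448)·(-512/125) + (-2401/137712)·6859/343 + 107/208·1 = 1/4 ✓
b·(c∘Ac): (-2401/137712)·54511/14406 + 107/208·715/1926 = 1/8 ✓
b·Ac²: (-2401/137712)·(-11476/5145) + 107/208·416/4815 = 1/12 ✓
b·A²c: 107/208·26/321 = 1/24 ✓; 4 stages ⇒ order 4.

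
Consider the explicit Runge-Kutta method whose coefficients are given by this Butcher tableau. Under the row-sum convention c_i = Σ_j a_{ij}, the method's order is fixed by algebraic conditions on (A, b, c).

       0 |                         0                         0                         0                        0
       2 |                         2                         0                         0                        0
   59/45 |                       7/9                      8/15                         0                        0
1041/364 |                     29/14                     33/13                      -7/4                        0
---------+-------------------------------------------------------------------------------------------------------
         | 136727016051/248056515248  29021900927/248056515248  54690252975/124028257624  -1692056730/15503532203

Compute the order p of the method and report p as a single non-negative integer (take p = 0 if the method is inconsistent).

3

b = (136727016051/248056515248, 29021900927/248056515248, 54690252975/124028257624, -1692056730/15503532203)
c = (0, 2, 59/45, 1041/364)
Ac = (0, 0, 16/15, 6511/2340)
Σ b_i: 136727016051/248056515248·1 + 29021900927/248056515248·1 + 54690252975/124028257624·1 + (-1692056730/15503532203)·1 = 1 ✓
b·c: 29021900927/248056515248·2 + 54690252975/124028257624·59/45 + (-1692056730/15503532203)·1041/364 = 1/2 ✓
b·c²: 29021900927/248056515248·4 + 54690252975/124028257624·3481/2025 + (-1692056730/15503532203)·1083681/132496 = 1/3 ✓
b·Ac: 54690252975/124028257624·16/15 + (-1692056730/15503532203)·6511/2340 = 1/6 ✓
b·c³: 29021900927/248056515248·8 + 54690252975/124028257624·205379/91125 + (-1692056730/15503532203)·1128111921/48228544 = -542514465352489/870678368520480 ≠ 1/4 ⇒ order 3.
b·(c∘Ac): 54690252975/124028257624·944/675 + (-1692056730/15503532203)·2259317/283920 = -31232125041/124028257624 ≠ 1/8
b·Ac²: 54690252975/124028257624·32/15 + (-1692056730/15503532203)·752429/105300 = 673204487797/4185953694810 ≠ 1/12
b·A²c: (-1692056730/15503532203)·(-28/15) = 3158505896/15503532203 ≠ 1/24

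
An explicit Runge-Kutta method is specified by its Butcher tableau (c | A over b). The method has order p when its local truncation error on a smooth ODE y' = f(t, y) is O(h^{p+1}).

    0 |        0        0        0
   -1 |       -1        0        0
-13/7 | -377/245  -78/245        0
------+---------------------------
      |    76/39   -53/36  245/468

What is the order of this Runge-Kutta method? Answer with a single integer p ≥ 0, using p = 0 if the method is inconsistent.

3

b = (76/39, -53/36, 245/468)
c = (0, -1, -13/7)
Ac = (0, 0, 78/245)
Σ b_i: 76/39·1 + (-53/36)·1 + 245/468·1 = 1 ✓
b·c: (-53/36)·(-1) + 245/468·(-13/7) = 1/2 ✓
b·c²: (-53/36)·1 + 245/468·169/49 = 1/3 ✓
b·Ac: 245/468·78/245 = 1/6 ✓; 3 stages ⇒ order 3.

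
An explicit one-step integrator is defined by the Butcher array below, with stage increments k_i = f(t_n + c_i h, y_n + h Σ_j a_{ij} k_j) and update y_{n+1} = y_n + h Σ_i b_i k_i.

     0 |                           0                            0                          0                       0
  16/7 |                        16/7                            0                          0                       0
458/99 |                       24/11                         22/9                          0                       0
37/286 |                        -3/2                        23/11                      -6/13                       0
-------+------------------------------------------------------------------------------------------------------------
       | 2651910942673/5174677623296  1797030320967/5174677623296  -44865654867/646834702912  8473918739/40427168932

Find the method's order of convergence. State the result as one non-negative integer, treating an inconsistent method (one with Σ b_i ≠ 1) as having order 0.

3

b = (2651910942673/5174677623296, 1797030320967/5174677623296, -44865654867/646834702912, 8473918739/40427168932)
c = (0, 16/7, 458/99, 37/286)
Ac = (0, 0, 352/63, 7940/3003)
Σ b_i: 2651910942673/5174677623296·1 + 1797030320967/5174677623296·1 + (-44865654867/646834702912)·1 + 8473918739/40427168932·1 = 1 ✓
b·c: 1797030320967/5174677623296·16/7 + (-44865654867/646834702912)·458/99 + 8473918739/40427168932·37/286 = 1/2 ✓
b·c²: 1797030320967/5174677623296·256/49 + (-44865654867/646834702912)·209764/9801 + 8473918739/40427168932·1369/81796 = 1/3 ✓
b·Ac: (-44865654867/646834702912)·352/63 + 8473918739/40427168932·7940/3003 = 1/6 ✓
b·c³: 1797030320967/5174677623296·4096/343 + (-44865654867/646834702912)·96071912/970299 + 8473918739/40427168932·50653/23393656 = -261551185653218491/96151008335814432 ≠ 1/4 ⇒ order 3.
b·(c∘Ac): (-44865654867/646834702912)·14656/567 + 8473918739/40427168932·146890/429429 = -2678937658051/1556446003882 ≠ 1/8
b·Ac²: (-44865654867/646834702912)·5632/441 + 8473918739/40427168932·2176696/2081079 = -14006157814238/21012021052407 ≠ 1/12
b·A²c: 8473918739/40427168932·(-704/273) = -114723822928/212242636893 ≠ 1/24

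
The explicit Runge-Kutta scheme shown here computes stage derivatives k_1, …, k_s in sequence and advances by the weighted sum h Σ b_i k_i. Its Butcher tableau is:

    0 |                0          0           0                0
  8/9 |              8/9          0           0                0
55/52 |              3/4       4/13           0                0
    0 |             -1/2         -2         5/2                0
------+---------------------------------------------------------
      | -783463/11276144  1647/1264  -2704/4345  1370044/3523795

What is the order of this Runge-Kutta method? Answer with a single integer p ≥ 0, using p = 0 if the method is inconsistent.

3

b = (-783463/11276144, 1647/1264, -2704/4345, 1370044/3523795)
c = (0, 8/9, 55/52, 0)
Ac = (0, 0, 32/117, 811/936)
Σ b_i: (-783463/11276144)·1 + 1647/1264·1 + (-2704/4345)·1 + 1370044/3523795·1 = 1 ✓
b·c: 1647/1264·8/9 + (-2704/4345)·55/52 = 1/2 ✓
b·c²: 1647/1264·64/81 + (-2704/4345)·3025/2704 = 1/3 ✓
b·Ac: (-2704/4345)·32/117 + 1370044/3523795·811/936 = 1/6 ✓
b·c³: 1647/1264·512/729 + (-2704/4345)·166375/140608 = 251/1404 ≠ 1/4 ⇒ order 3.
b·(c∘Ac): (-2704/4345)·440/1521 = -128/711 ≠ 1/8
b·Ac²: (-2704/4345)·256/1053 + 1370044/3523795·532901/438048 = 732581/2277288 ≠ 1/12
b·A²c: 1370044/3523795·80/117 = 1686208/6342831 ≠ 1/24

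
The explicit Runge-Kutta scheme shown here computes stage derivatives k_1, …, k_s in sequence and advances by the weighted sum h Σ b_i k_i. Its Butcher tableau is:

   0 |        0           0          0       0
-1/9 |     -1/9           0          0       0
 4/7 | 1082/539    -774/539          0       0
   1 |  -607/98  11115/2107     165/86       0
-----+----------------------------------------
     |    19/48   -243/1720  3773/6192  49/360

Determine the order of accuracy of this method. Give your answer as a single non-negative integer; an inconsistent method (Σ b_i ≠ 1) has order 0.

b = (19/48, -243/1720, 3773/6192, 49/360)
c = (0, -1/9, 4/7, 1)
Ac = (0, 0, 86/539, 25/49)
Σ b_i: 19/48·1 + (-243/1720)·1 + 3773/6192·1 + 49/360·1 = 1 ✓
b·c: (-243/1720)·(-1/9) + 3773/6192·4/7 + 49/360·1 = 1/2 ✓
b·c²: (-243/1720)·1/81 + 3773/6192·16/49 + 49/360·1 = 1/3 ✓
b·Ac: 3773/6192·86/539 + 49/360·25/49 = 1/6 ✓
b·c³: (-243/1720)·(-1/729) + 3773/6192·64/343 + 49/360·1 = 1/4 ✓
b·(c∘Ac): 3773/6192·344/3773 + 49/360·25/49 = 1/8 ✓
b·Ac²: 3773/6192·(-86/4851) + 49/360·305/441 = 1/12 ✓
b·A²c: 49/360·15/49 = 1/24 ✓; 4 stages ⇒ order 4.

4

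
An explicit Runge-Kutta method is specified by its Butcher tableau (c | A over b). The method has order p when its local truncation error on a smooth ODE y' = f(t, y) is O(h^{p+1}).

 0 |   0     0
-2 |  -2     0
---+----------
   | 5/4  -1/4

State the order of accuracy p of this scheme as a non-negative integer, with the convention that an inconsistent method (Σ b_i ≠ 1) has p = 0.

b = (5/4, -1/4)
c = (0, -2)
Σ b_i: 5/4·1 + (-1/4)·1 = 1 ✓
b·c: (-1/4)·(-2) = 1/2 ✓; 2 stages ⇒ order 2.

2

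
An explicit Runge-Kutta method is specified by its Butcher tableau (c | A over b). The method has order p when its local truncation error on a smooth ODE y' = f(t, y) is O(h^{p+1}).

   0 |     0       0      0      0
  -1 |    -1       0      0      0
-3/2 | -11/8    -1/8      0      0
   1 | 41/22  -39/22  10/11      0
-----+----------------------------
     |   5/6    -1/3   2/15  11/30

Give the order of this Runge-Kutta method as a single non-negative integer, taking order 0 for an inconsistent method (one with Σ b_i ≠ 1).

4

b = (5/6, -1/3, 2/15, 11/30)
c = (0, -1, -3/2, 1)
Ac = (0, 0, 1/8, 9/22)
Σ b_i: 5/6·1 + (-1/3)·1 + 2/15·1 + 11/30·1 = 1 ✓
b·c: (-1/3)·(-1) + 2/15·(-3/2) + 11/30·1 = 1/2 ✓
b·c²: (-1/3)·1 + 2/15·9/4 + 11/30·1 = 1/3 ✓
b·Ac: 2/15·1/8 + 11/30·9/22 = 1/6 ✓
b·c³: (-1/3)·(-1) + 2/15·(-27/8) + 11/30·1 = 1/4 ✓
b·(c∘Ac): 2/15·(-3/16) + 11/30·9/22 = 1/8 ✓
b·Ac²: 2/15·(-1/8) + 11/30·3/11 = 1/12 ✓
b·A²c: 11/30·5/44 = 1/24 ✓; 4 stages ⇒ order 4.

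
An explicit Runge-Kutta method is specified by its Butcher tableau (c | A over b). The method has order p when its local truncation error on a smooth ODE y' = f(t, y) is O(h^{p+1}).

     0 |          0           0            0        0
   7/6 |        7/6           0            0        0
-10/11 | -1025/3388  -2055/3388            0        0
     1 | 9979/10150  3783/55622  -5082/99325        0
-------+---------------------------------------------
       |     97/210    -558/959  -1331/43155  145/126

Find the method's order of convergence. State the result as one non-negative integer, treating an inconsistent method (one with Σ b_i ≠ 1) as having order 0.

4

b = (97/210, -558/959, -1331/43155, 145/126)
c = (0, 7/6, -10/11, 1)
Ac = (0, 0, -685/968, 73/580)
Σ b_i: 97/210·1 + (-558/959)·1 + (-1331/43155)·1 + 145/126·1 = 1 ✓
b·c: (-558/959)·7/6 + (-1331/43155)·(-10/11) + 145/126·1 = 1/2 ✓
b·c²: (-558/959)·49/36 + (-1331/43155)·100/121 + 145/126·1 = 1/3 ✓
b·Ac: (-1331/43155)·(-685/968) + 145/126·73/580 = 1/6 ✓
b·c³: (-558/959)·343/216 + (-1331/43155)·(-1000/1331) + 145/126·1 = 1/4 ✓
b·(c∘Ac): (-1331/43155)·3425/5324 + 145/126·73/580 = 1/8 ✓
b·Ac²: (-1331/43155)·(-4795/5808) + 145/126·35/696 = 1/12 ✓
b·A²c: 145/126·21/580 = 1/24 ✓; 4 stages ⇒ order 4.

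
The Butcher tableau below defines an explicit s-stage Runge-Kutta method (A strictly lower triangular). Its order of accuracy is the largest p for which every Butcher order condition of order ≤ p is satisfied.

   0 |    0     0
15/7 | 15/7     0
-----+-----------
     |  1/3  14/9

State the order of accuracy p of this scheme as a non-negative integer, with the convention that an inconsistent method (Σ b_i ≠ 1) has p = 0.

b = (1/3, 14/9)
c = (0, 15/7)
Σ b_i: 1/3·1 + 14/9·1 = 17/9 ≠ 1 ⇒ order 0.

0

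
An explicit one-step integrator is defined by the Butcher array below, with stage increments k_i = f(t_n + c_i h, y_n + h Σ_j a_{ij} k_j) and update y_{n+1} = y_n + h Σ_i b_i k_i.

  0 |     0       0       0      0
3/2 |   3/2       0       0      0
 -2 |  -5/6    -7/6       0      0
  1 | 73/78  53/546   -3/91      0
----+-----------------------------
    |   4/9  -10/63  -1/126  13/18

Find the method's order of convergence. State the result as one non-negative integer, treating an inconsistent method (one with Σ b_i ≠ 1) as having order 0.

b = (4/9, -10/63, -1/126, 13/18)
c = (0, 3/2, -2, 1)
Ac = (0, 0, -7/4, 11/52)
Σ b_i: 4/9·1 + (-10/63)·1 + (-1/126)·1 + 13/18·1 = 1 ✓
b·c: (-10/63)·3/2 + (-1/126)·(-2) + 13/18·1 = 1/2 ✓
b·c²: (-10/63)·9/4 + (-1/126)·4 + 13/18·1 = 1/3 ✓
b·Ac: (-1/126)·(-7/4) + 13/18·11/52 = 1/6 ✓
b·c³: (-10/63)·27/8 + (-1/126)·(-8) + 13/18·1 = 1/4 ✓
b·(c∘Ac): (-1/126)·7/2 + 13/18·11/52 = 1/8 ✓
b·Ac²: (-1/126)·(-21/8) + 13/18·9/104 = 1/12 ✓
b·A²c: 13/18·3/52 = 1/24 ✓; 4 stages ⇒ order 4.

4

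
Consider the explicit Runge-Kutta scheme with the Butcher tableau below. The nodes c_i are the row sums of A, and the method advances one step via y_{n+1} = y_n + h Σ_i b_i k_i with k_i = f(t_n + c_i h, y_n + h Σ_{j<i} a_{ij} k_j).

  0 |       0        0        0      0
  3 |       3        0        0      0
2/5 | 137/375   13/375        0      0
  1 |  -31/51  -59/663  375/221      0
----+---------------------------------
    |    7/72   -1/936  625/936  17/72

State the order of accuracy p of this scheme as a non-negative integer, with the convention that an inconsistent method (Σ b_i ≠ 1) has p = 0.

4

b = (7/72, -1/936, 625/936, 17/72)
c = (0, 3, 2/5, 1)
Ac = (0, 0, 13/125, 7/17)
Σ b_i: 7/72·1 + (-1/936)·1 + 625/936·1 + 17/72·1 = 1 ✓
b·c: (-1/936)·3 + 625/936·2/5 + 17/72·1 = 1/2 ✓
b·c²: (-1/936)·9 + 625/936·4/25 + 17/72·1 = 1/3 ✓
b·Ac: 625/936·13/125 + 17/72·7/17 = 1/6 ✓
b·c³: (-1/936)·27 + 625/936·8/125 + 17/72·1 = 1/4 ✓
b·(c∘Ac): 625/936·26/625 + 17/72·7/17 = 1/8 ✓
b·Ac²: 625/936·39/125 + 17/72·(-9/17) = 1/12 ✓
b·A²c: 17/72·3/17 = 1/24 ✓; 4 stages ⇒ order 4.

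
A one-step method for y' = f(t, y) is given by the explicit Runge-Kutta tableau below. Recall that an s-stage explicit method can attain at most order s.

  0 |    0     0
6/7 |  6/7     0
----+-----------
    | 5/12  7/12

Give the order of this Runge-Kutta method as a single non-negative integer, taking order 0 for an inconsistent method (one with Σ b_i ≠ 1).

2

b = (5/12, 7/12)
c = (0, 6/7)
Σ b_i: 5/12·1 + 7/12·1 = 1 ✓
b·c: 7/12·6/7 = 1/2 ✓; 2 stages ⇒ order 2.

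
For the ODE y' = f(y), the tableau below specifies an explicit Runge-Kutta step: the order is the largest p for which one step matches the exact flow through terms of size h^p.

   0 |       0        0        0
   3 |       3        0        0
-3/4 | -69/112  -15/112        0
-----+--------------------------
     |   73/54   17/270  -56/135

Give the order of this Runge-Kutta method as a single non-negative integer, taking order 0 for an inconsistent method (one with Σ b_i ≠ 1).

b = (73/54, 17/270, -56/135)
c = (0, 3, -3/4)
Ac = (0, 0, -45/112)
Σ b_i: 73/54·1 + 17/270·1 + (-56/135)·1 = 1 ✓
b·c: 17/270·3 + (-56/135)·(-3/4) = 1/2 ✓
b·c²: 17/270·9 + (-56/135)·9/16 = 1/3 ✓
b·Ac: (-56/135)·(-45/112) = 1/6 ✓; 3 stages ⇒ order 3.

3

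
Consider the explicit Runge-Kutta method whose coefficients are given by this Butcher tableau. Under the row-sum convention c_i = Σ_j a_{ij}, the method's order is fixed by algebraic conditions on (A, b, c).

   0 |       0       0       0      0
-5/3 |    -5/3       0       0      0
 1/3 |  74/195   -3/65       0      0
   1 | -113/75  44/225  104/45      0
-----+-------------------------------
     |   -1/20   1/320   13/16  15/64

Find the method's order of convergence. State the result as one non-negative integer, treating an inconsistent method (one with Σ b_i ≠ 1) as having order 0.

4

b = (-1/20, 1/320, 13/16, 15/64)
c = (0, -5/3, 1/3, 1)
Ac = (0, 0, 1/13, 4/9)
Σ b_i: (-1/20)·1 + 1/320·1 + 13/16·1 + 15/64·1 = 1 ✓
b·c: 1/320·(-5/3) + 13/16·1/3 + 15/64·1 = 1/2 ✓
b·c²: 1/320·25/9 + 13/16·1/9 + 15/64·1 = 1/3 ✓
b·Ac: 13/16·1/13 + 15/64·4/9 = 1/6 ✓
b·c³: 1/320·(-125/27) + 13/16·1/27 + 15/64·1 = 1/4 ✓
b·(c∘Ac): 13/16·1/39 + 15/64·4/9 = 1/8 ✓
b·Ac²: 13/16·(-5/39) + 15/64·4/5 = 1/12 ✓
b·A²c: 15/64·8/45 = 1/24 ✓; 4 stages ⇒ order 4.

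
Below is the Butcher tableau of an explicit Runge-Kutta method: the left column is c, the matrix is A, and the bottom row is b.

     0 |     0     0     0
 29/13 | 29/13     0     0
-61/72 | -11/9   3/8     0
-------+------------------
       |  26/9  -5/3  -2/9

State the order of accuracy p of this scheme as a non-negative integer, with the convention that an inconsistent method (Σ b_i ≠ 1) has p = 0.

b = (26/9, -5/3, -2/9)
c = (0, 29/13, -61/72)
Ac = (0, 0, 87/104)
Σ b_i: 26/9·1 + (-5/3)·1 + (-2/9)·1 = 1 ✓
b·c: (-5/3)·29/13 + (-2/9)·(-61/72) = -14867/4212 ≠ 1/2 ⇒ order 1.

1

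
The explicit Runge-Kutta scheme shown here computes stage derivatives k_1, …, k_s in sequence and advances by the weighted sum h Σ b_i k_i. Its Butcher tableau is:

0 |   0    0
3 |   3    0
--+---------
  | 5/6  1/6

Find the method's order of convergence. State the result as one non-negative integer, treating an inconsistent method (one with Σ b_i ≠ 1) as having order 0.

2

b = (5/6, 1/6)
c = (0, 3)
Σ b_i: 5/6·1 + 1/6·1 = 1 ✓
b·c: 1/6·3 = 1/2 ✓; 2 stages ⇒ order 2.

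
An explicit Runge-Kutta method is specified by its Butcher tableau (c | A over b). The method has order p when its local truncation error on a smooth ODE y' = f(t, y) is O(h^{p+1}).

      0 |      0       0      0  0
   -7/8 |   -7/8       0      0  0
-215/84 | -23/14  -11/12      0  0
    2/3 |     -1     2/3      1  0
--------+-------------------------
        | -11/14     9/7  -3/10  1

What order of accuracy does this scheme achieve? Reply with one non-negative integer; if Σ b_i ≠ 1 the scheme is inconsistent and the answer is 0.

b = (-11/14, 9/7, -3/10, 1)
c = (0, -7/8, -215/84, 2/3)
Ac = (0, 0, 77/96, -22/7)
Σ b_i: (-11/14)·1 + 9/7·1 + (-3/10)·1 + 1·1 = 6/5 ≠ 1 ⇒ order 0.

0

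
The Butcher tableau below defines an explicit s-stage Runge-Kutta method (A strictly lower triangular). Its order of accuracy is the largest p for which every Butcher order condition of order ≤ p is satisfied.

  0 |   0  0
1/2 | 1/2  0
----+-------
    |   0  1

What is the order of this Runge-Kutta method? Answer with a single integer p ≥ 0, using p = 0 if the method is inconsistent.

2

b = (0, 1)
c = (0, 1/2)
Σ b_i: 1·1 = 1 ✓
b·c: 1·1/2 = 1/2 ✓; 2 stages ⇒ order 2.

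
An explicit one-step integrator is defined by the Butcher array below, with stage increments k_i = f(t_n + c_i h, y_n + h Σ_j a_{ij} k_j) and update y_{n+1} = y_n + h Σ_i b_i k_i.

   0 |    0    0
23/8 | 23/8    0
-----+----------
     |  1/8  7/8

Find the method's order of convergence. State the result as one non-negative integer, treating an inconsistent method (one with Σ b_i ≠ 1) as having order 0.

1

b = (1/8, 7/8)
c = (0, 23/8)
Σ b_i: 1/8·1 + 7/8·1 = 1 ✓
b·c: 7/8·23/8 = 161/64 ≠ 1/2 ⇒ order 1.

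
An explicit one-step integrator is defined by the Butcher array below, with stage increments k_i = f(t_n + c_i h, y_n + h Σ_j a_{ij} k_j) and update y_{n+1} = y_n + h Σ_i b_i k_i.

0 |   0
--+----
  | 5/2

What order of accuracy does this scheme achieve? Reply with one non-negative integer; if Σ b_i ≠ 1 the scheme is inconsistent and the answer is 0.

b = (5/2)
c = (0)
Σ b_i: 5/2·1 = 5/2 ≠ 1 ⇒ order 0.

0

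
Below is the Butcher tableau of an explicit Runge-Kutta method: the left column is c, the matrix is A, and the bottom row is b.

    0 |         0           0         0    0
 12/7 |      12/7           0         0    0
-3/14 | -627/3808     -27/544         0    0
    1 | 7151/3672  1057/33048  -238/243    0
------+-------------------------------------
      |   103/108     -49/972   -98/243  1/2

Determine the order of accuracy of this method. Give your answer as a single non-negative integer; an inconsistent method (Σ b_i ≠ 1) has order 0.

b = (103/108, -49/972, -98/243, 1/2)
c = (0, 12/7, -3/14, 1)
Ac = (0, 0, -81/952, 9/34)
Σ b_i: 103/108·1 + (-49/972)·1 + (-98/243)·1 + 1/2·1 = 1 ✓
b·c: (-49/972)·12/7 + (-98/243)·(-3/14) + 1/2·1 = 1/2 ✓
b·c²: (-49/972)·144/49 + (-98/243)·9/196 + 1/2·1 = 1/3 ✓
b·Ac: (-98/243)·(-81/952) + 1/2·9/34 = 1/6 ✓
b·c³: (-49/972)·1728/343 + (-98/243)·(-27/2744) + 1/2·1 = 1/4 ✓
b·(c∘Ac): (-98/243)·243/13328 + 1/2·9/34 = 1/8 ✓
b·Ac²: (-98/243)·(-243/1666) + 1/2·5/102 = 1/12 ✓
b·A²c: 1/2·1/12 = 1/24 ✓; 4 stages ⇒ order 4.

4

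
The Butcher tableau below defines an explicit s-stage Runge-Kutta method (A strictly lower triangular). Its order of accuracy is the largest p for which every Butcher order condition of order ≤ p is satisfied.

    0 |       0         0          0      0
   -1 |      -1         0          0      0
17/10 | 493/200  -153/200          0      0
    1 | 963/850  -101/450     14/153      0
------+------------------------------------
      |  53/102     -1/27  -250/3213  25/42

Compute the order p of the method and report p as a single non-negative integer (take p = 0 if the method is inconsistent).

b = (53/102, -1/27, -250/3213, 25/42)
c = (0, -1, 17/10, 1)
Ac = (0, 0, 153/200, 19/50)
Σ b_i: 53/102·1 + (-1/27)·1 + (-250/3213)·1 + 25/42·1 = 1 ✓
b·c: (-1/27)·(-1) + (-250/3213)·17/10 + 25/42·1 = 1/2 ✓
b·c²: (-1/27)·1 + (-250/3213)·289/100 + 25/42·1 = 1/3 ✓
b·Ac: (-250/3213)·153/200 + 25/42·19/50 = 1/6 ✓
b·c³: (-1/27)·(-1) + (-250/3213)·4913/1000 + 25/42·1 = 1/4 ✓
b·(c∘Ac): (-250/3213)·2601/2000 + 25/42·19/50 = 1/8 ✓
b·Ac²: (-250/3213)·(-153/200) + 25/42·1/25 = 1/12 ✓
b·A²c: 25/42·7/100 = 1/24 ✓; 4 stages ⇒ order 4.

4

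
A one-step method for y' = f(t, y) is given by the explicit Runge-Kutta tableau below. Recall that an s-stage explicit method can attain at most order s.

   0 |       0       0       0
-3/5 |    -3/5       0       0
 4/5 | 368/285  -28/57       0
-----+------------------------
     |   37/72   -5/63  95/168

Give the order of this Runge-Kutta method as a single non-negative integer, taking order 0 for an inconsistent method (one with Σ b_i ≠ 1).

3

b = (37/72, -5/63, 95/168)
c = (0, -3/5, 4/5)
Ac = (0, 0, 28/95)
Σ b_i: 37/72·1 + (-5/63)·1 + 95/168·1 = 1 ✓
b·c: (-5/63)·(-3/5) + 95/168·4/5 = 1/2 ✓
b·c²: (-5/63)·9/25 + 95/168·16/25 = 1/3 ✓
b·Ac: 95/168·28/95 = 1/6 ✓; 3 stages ⇒ order 3.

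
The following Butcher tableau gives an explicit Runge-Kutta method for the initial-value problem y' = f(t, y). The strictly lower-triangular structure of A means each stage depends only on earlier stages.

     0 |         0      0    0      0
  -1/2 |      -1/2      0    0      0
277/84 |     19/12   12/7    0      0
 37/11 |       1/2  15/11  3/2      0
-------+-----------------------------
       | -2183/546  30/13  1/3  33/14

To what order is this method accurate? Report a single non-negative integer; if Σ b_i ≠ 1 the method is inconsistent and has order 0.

b = (-2183/546, 30/13, 1/3, 33/14)
c = (0, -1/2, 277/84, 37/11)
Ac = (0, 0, -6/7, 2627/616)
Σ b_i: (-2183/546)·1 + 30/13·1 + 1/3·1 + 33/14·1 = 1 ✓
b·c: 30/13·(-1/2) + 1/3·277/84 + 33/14·37/11 = 3685/468 ≠ 1/2 ⇒ order 1.

1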